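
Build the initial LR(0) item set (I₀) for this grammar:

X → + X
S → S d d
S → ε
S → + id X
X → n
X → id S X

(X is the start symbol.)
First, augment the grammar with X' → X
I₀ = CLOSURE({ [X' → . X] }):
  [X' → . X] has the dot before X: add [X → . + X], [X → . n], [X → . id S X]
No further items can be added.

I₀ = { [X → . + X], [X → . id S X], [X → . n], [X' → . X] }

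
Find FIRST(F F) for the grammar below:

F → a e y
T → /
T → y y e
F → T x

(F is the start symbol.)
{ '/', 'a', 'y' }

FIRST sets of the non-terminals involved (from the grammar, by fixed-point iteration):
  FIRST(F) = { '/', 'a', 'y' }

To compute FIRST(F F), process the symbols left to right:
Symbol F is a non-terminal. Add FIRST(F) \ {ε} = { '/', 'a', 'y' }
F is not nullable (ε ∉ FIRST(F)), so stop here.
FIRST(F F) = { '/', 'a', 'y' }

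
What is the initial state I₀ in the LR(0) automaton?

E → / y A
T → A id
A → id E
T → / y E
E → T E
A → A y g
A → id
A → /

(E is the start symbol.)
{ [A → . /], [A → . A y g], [A → . id E], [A → . id], [E → . / y A], [E → . T E], [E' → . E], [T → . / y E], [T → . A id] }

First, augment the grammar with E' → E
I₀ = CLOSURE({ [E' → . E] }):
  [E' → . E] has the dot before E: add [E → . / y A], [E → . T E]
  [E → . T E] has the dot before T: add [T → . A id], [T → . / y E]
  [T → . A id] has the dot before A: add [A → . id E], [A → . A y g], [A → . id], [A → . /]
No further items can be added.

I₀ = { [A → . /], [A → . A y g], [A → . id E], [A → . id], [E → . / y A], [E → . T E], [E' → . E], [T → . / y E], [T → . A id] }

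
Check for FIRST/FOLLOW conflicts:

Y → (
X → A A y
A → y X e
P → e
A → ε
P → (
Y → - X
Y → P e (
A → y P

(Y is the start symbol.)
Nullable non-terminals: A.

A: nullable alternative(s) A → ε; FOLLOW(A) = { 'y' }
  A → y X e: FIRST \ {ε} = { 'y' } — overlaps FOLLOW(A) on { 'y' }: CONFLICT
  A → ε: FIRST \ {ε} = { } — this is the only nullable alternative, skip
  A → y P: FIRST \ {ε} = { 'y' } — overlaps FOLLOW(A) on { 'y' }: CONFLICT

P, X, Y have no nullable alternative, so no FIRST/FOLLOW check is needed there.

So the grammar has 2 FIRST/FOLLOW conflicts (marked CONFLICT above).

Answer: Yes. A → y X e with FOLLOW(A) on { 'y' }; A → y P with FOLLOW(A) on { 'y' }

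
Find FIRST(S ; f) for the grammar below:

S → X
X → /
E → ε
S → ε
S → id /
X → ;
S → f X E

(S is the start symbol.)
{ '/', ';', 'f', 'id' }

FIRST sets of the non-terminals involved (from the grammar, by fixed-point iteration):
  FIRST(S) = { '/', ';', 'f', 'id', ε }

To compute FIRST(S ; f), process the symbols left to right:
Symbol S is a non-terminal. Add FIRST(S) \ {ε} = { '/', ';', 'f', 'id' }
S is nullable (ε ∈ FIRST(S)), continue to the next symbol.
Symbol ; is a terminal. Add ';' and stop.
FIRST(S ; f) = { '/', ';', 'f', 'id' }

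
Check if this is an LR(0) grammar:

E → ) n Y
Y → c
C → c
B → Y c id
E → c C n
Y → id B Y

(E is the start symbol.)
Yes, the grammar is LR(0)

Augment with E' → E and build the canonical LR(0) collection (I0 = CLOSURE({[E' → . E]}), then GOTO on every symbol after a dot until no new states appear). It has 16 states:
  I0: { [E → . ) n Y], [E → . c C n], [E' → . E] }  — shift
  I1: { [E → ) . n Y] }  — shift
  I2: { [E' → E .] }  — accept
  I3: { [C → . c], [E → c . C n] }  — shift
  I4: { [E → c C . n] }  — shift
  I5: { [C → c .] }  — reduce
  I6: { [E → c C n .] }  — reduce
  I7: { [E → ) n . Y], [Y → . c], [Y → . id B Y] }  — shift
  I8: { [E → ) n Y .] }  — reduce
  I9: { [Y → c .] }  — reduce
  I10: { [B → . Y c id], [Y → . c], [Y → . id B Y], [Y → id . B Y] }  — shift
  I11: { [Y → . c], [Y → . id B Y], [Y → id B . Y] }  — shift
  I12: { [B → Y . c id] }  — shift
  I13: { [B → Y c . id] }  — shift
  I14: { [B → Y c id .] }  — reduce
  I15: { [Y → id B Y .] }  — reduce

Every state is either a pure shift/goto state or contains exactly one complete item and nothing to shift — no conflicts. The grammar is LR(0).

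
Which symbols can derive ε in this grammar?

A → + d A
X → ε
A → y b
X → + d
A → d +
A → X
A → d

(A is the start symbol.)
{ 'A', 'X' }

A non-terminal is nullable if it can derive ε (the empty string): either it has an ε-production, or it has a production whose right-hand side consists entirely of nullable non-terminals.

ε-productions: X → ε
So X is immediately nullable.
A → X: every symbol on the right is nullable, so A is nullable too.
Every non-terminal is now nullable.
Nullable = { 'A', 'X' }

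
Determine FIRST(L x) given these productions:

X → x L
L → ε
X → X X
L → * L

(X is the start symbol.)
{ '*', 'x' }

FIRST sets of the non-terminals involved (from the grammar, by fixed-point iteration):
  FIRST(L) = { '*', ε }

To compute FIRST(L x), process the symbols left to right:
Symbol L is a non-terminal. Add FIRST(L) \ {ε} = { '*' }
L is nullable (ε ∈ FIRST(L)), continue to the next symbol.
Symbol x is a terminal. Add 'x' and stop.
FIRST(L x) = { '*', 'x' }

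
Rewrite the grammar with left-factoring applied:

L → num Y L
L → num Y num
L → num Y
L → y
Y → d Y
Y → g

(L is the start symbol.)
L → num Y L'
L' → L
L' → num
L' → ε
L → y
Y → d Y
Y → g

Left-factoring transforms A → αβ₁ | αβ₂ into A → αA' and A' → β₁ | β₂
(α is the longest common prefix among the alternatives). Repeat until
no nonterminal has two alternatives with a common prefix.

Round 1: L has alternatives sharing prefix 'num Y'. Introduce L': L → num Y L'
  Add: L' → L
  Add: L' → num
  Add: L' → ε

No remaining common prefixes — done.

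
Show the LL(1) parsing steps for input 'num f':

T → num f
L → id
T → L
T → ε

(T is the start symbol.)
Stack is shown with the top on the left.

Stack    Input    Action
------------------------
T $      num f $  output T → num f
num f $  num f $  match 'num'
f $      f $      match 'f'
$        $        accept

The string is accepted.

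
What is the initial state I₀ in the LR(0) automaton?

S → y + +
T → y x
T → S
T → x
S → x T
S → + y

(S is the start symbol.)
First, augment the grammar with S' → S
I₀ = CLOSURE({ [S' → . S] }):
  [S' → . S] has the dot before S: add [S → . y + +], [S → . x T], [S → . + y]
No further items can be added.

I₀ = { [S → . + y], [S → . x T], [S → . y + +], [S' → . S] }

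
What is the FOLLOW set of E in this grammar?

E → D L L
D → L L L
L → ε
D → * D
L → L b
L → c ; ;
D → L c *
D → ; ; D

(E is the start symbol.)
{ $ }

To compute FOLLOW(E), find every occurrence of E on a right-hand side N → α E β: add FIRST(β) \ {ε}, and if β is empty or nullable also add FOLLOW(N). Iterate to a fixed point.

E is the start symbol, so $ ∈ FOLLOW(E).
E does not occur on any right-hand side.

Taking the union: FOLLOW(E) = { $ }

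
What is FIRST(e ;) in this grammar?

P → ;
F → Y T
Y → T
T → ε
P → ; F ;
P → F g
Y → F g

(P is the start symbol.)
To compute FIRST(e ;), process the symbols left to right:
Symbol e is a terminal. Add 'e' and stop.
FIRST(e ;) = { 'e' }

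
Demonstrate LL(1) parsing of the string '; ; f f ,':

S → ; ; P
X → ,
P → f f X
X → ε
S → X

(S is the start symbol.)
Stack is shown with the top on the left.

Stack    Input        Action
----------------------------
S $      ; ; f f , $  output S → ; ; P
; ; P $  ; ; f f , $  match ';'
; P $    ; f f , $    match ';'
P $      f f , $      output P → f f X
f f X $  f f , $      match 'f'
f X $    f , $        match 'f'
X $      , $          output X → ,
, $      , $          match ','
$        $            accept

The string is accepted.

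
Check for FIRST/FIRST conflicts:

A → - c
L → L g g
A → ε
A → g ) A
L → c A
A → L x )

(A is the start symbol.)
A FIRST/FIRST conflict occurs when two productions N → α and N → β for the same non-terminal have FIRST(α) ∩ FIRST(β) ≠ ∅ (with ε ∈ FIRST of a nullable right-hand side, so two nullable alternatives also conflict).

FIRST sets of the non-terminals at (or reachable through a nullable prefix from) the front of some alternative:
  FIRST(L) = { 'c' }

Productions for A:
  A → - c: FIRST = { '-' }
  A → ε: FIRST = { ε }
  A → g ) A: FIRST = { 'g' }
  A → L x ): FIRST = { 'c' }
Productions for L:
  L → L g g: FIRST = { 'c' }
  L → c A: FIRST = { 'c' }

Conflict for L: L → L g g and L → c A
  Overlap: { 'c' }

Answer: Yes. L → L g g / L → c A on { 'c' }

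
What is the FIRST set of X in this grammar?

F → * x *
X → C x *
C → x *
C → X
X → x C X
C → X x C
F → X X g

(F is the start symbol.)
FIRST sets of the other non-terminals involved (by the same procedure, iterated to a fixed point):
  FIRST(C) = { 'x' }

From X → C x *:
  - C is a non-terminal: add FIRST(C) \ {ε} = { 'x' }
    C is not nullable, so stop
From X → x C X:
  - x is a terminal: add 'x' and stop

Collecting: FIRST(X) = { 'x' }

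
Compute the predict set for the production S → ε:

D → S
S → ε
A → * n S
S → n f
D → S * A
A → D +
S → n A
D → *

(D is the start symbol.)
PREDICT(S → ε) = (FIRST(RHS) \ {ε}) ∪ (FOLLOW(S) if ε ∈ FIRST(RHS), i.e. RHS ⇒* ε)
The right-hand side is ε (FIRST(ε) = { ε }), so the predict set is FOLLOW(S) = { $, '*', '+' }
PREDICT(S → ε) = { $, '*', '+' }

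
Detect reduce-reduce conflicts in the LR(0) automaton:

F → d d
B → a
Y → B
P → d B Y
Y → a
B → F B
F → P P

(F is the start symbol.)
A reduce-reduce conflict occurs when an LR(0) state has two complete items [A → α .] and [B → β .] — both call for a reduction, and with no lookahead the parser cannot choose between them.

Augment with F' → F and build the canonical LR(0) collection (I0 = CLOSURE({[F' → . F]}), then GOTO on every symbol after a dot until no new states appear). It has 14 states:
  I0: { [F → . P P], [F → . d d], [F' → . F], [P → . d B Y] }  — shift
  I1: { [F' → F .] }  — accept
  I2: { [F → P . P], [P → . d B Y] }  — shift
  I3: { [B → . F B], [B → . a], [F → . P P], [F → . d d], [F → d . d], [P → . d B Y], [P → d . B Y] }  — shift
  I4: { [B → . F B], [B → . a], [F → . P P], [F → . d d], [P → . d B Y], [P → d B . Y], [Y → . B], [Y → . a] }  — shift
  I5: { [B → . F B], [B → . a], [B → F . B], [F → . P P], [F → . d d], [P → . d B Y] }  — shift
  I6: { [B → a .] }  — reduce
  I7: { [B → . F B], [B → . a], [F → . P P], [F → . d d], [F → d . d], [F → d d .], [P → . d B Y], [P → d . B Y] }  — shift, reduce
  I8: { [B → F B .] }  — reduce
  I9: { [Y → B .] }  — reduce
  I10: { [P → d B Y .] }  — reduce
  I11: { [B → a .], [Y → a .] }  — 2 reduces
  I12: { [F → P P .] }  — reduce
  I13: { [B → . F B], [B → . a], [F → . P P], [F → . d d], [P → . d B Y], [P → d . B Y] }  — shift

I11 contains complete items [B → a .], [Y → a .] — reduce-reduce conflict.

Answer: Yes — I11: [B → a .] vs [Y → a .]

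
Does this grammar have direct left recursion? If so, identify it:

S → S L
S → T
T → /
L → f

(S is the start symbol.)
S → S L: LEFT RECURSIVE (starts with S)
S → T: starts with T
T → /: starts with '/'
L → f: starts with f

The grammar has direct left recursion on: S.

Answer: Yes, S is left-recursive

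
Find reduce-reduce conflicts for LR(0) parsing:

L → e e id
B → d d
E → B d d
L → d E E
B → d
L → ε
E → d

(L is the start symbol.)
Augment with L' → L and build the canonical LR(0) collection (I0 = CLOSURE({[L' → . L]}), then GOTO on every symbol after a dot until no new states appear). It has 13 states:
  I0: { [L → . d E E], [L → . e e id], [L → .], [L' → . L] }  — shift, reduce
  I1: { [L' → L .] }  — accept
  I2: { [B → . d d], [B → . d], [E → . B d d], [E → . d], [L → d . E E] }  — shift
  I3: { [L → e . e id] }  — shift
  I4: { [L → e e . id] }  — shift
  I5: { [L → e e id .] }  — reduce
  I6: { [E → B . d d] }  — shift
  I7: { [B → . d d], [B → . d], [E → . B d d], [E → . d], [L → d E . E] }  — shift
  I8: { [B → d . d], [B → d .], [E → d .] }  — shift, 2 reduces
  I9: { [B → d d .] }  — reduce
  I10: { [L → d E E .] }  — reduce
  I11: { [E → B d . d] }  — shift
  I12: { [E → B d d .] }  — reduce

I8 contains complete items [B → d .], [E → d .] — reduce-reduce conflict.

Answer: Yes — I8: [B → d .] vs [E → d .]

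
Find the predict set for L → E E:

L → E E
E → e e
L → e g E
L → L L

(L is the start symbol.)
PREDICT(L → E E) = (FIRST(RHS) \ {ε}) ∪ (FOLLOW(L) if ε ∈ FIRST(RHS), i.e. RHS ⇒* ε)
FIRST(E) = { 'e' }
FIRST(E E) = { 'e' }
ε ∉ FIRST(E E), so FOLLOW(L) is not added.
PREDICT(L → E E) = { 'e' }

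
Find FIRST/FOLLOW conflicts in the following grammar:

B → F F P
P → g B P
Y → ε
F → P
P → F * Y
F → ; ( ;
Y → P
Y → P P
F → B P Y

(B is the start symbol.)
A FIRST/FOLLOW conflict occurs when a non-terminal N has a nullable alternative N → β (β ⇒* ε) and another alternative N → α with FIRST(α) ∩ FOLLOW(N) ≠ ∅: on such a lookahead the parser cannot decide between expanding α and letting N vanish via β.

Nullable non-terminals: Y.
FIRST sets used below: FIRST(P) = { ';', 'g' }

Y: nullable alternative(s) Y → ε; FOLLOW(Y) = { $, '*', ';', 'g' }
  Y → ε: FIRST \ {ε} = { } — this is the only nullable alternative, skip
  Y → P: FIRST \ {ε} = { ';', 'g' } — overlaps FOLLOW(Y) on { ';', 'g' }: CONFLICT
  Y → P P: FIRST \ {ε} = { ';', 'g' } — overlaps FOLLOW(Y) on { ';', 'g' }: CONFLICT

B, F, P have no nullable alternative, so no FIRST/FOLLOW check is needed there.

So the grammar has 2 FIRST/FOLLOW conflicts (marked CONFLICT above).

Answer: Yes. Y → P with FOLLOW(Y) on { ';', 'g' }; Y → P P with FOLLOW(Y) on { ';', 'g' }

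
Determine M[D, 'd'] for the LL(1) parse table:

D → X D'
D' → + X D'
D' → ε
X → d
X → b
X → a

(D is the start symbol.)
To find M[D, 'd'], we find productions for D where 'd' is in the predict set (PREDICT(N → α) = (FIRST(α) \ {ε}) ∪ (FOLLOW(N) if α ⇒* ε)).

Relevant sets:
  FIRST(X) = { 'a', 'b', 'd' }

D → X D': PREDICT = { 'a', 'b', 'd' }
  'd' is in predict set, so this production goes in M[D, 'd']

M[D, 'd'] = D → X D'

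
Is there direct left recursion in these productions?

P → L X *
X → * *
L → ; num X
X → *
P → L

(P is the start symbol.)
No direct left recursion

Direct left recursion occurs when N → N α for some non-terminal N (the right-hand side begins with the left-hand side itself).

P → L X *: starts with L
X → * *: starts with '*'
L → ; num X: starts with ';'
X → *: starts with '*'
P → L: starts with L

No direct left recursion found.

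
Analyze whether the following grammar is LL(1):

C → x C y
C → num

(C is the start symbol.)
Yes, the grammar is LL(1).

A grammar is LL(1) if for each non-terminal N with multiple productions, the predict sets of those productions are pairwise disjoint, where PREDICT(N → α) = (FIRST(α) \ {ε}) ∪ (FOLLOW(N) if α ⇒* ε).

For C:
  PREDICT(C → x C y) = { 'x' }
  PREDICT(C → num) = { 'num' }

All predict sets are disjoint. The grammar IS LL(1).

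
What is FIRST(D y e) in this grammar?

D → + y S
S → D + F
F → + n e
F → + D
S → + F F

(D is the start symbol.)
FIRST sets of the non-terminals involved (from the grammar, by fixed-point iteration):
  FIRST(D) = { '+' }

To compute FIRST(D y e), process the symbols left to right:
Symbol D is a non-terminal. Add FIRST(D) \ {ε} = { '+' }
D is not nullable (ε ∉ FIRST(D)), so stop here.
FIRST(D y e) = { '+' }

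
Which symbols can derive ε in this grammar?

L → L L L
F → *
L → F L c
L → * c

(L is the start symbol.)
There are no ε-productions, so no non-terminal can derive ε.
No non-terminals are nullable.

Answer: None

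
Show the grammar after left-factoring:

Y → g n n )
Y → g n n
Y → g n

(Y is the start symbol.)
Left-factoring transforms A → αβ₁ | αβ₂ into A → αA' and A' → β₁ | β₂
(α is the longest common prefix among the alternatives). Repeat until
no nonterminal has two alternatives with a common prefix.

Round 1: Y has alternatives sharing prefix 'g n'. Introduce Y': Y → g n Y'
  Add: Y' → n )
  Add: Y' → n
  Add: Y' → ε

Round 2: Y' has alternatives sharing prefix 'n'. Introduce Y'': Y' → n Y''
  Add: Y'' → )
  Add: Y'' → ε

No remaining common prefixes — done.

Resulting grammar:
Y → g n Y'
Y' → n Y''
Y'' → )
Y'' → ε
Y' → ε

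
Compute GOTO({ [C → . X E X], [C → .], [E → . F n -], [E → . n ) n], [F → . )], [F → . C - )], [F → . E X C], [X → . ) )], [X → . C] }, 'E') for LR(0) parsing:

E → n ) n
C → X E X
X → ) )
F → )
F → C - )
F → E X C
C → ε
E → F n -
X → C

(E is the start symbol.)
{ [C → . X E X], [C → .], [F → E . X C], [X → . ) )], [X → . C] }

GOTO(I, 'E') = CLOSURE({ [A → αX.β] : [A → α.Xβ] ∈ I, X = 'E' })

Items with dot before 'E', with the dot advanced:
  [F → . E X C] → [F → E . X C]
Closure of the advanced items:
  [F → E . X C] has the dot before X: add [X → . ) )], [X → . C]
  [X → . C] has the dot before C: add [C → . X E X], [C → .]

GOTO = { [C → . X E X], [C → .], [F → E . X C], [X → . ) )], [X → . C] }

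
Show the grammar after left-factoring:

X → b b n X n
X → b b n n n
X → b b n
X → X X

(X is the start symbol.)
X → b b n X'
X' → X n
X' → n n
X' → ε
X → X X

Left-factoring transforms A → αβ₁ | αβ₂ into A → αA' and A' → β₁ | β₂
(α is the longest common prefix among the alternatives). Repeat until
no nonterminal has two alternatives with a common prefix.

Round 1: X has alternatives sharing prefix 'b b n'. Introduce X': X → b b n X'
  Add: X' → X n
  Add: X' → n n
  Add: X' → ε

No remaining common prefixes — done.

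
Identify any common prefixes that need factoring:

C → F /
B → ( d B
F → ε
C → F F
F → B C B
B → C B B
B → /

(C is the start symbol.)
Left-factoring is needed when two productions for the same non-terminal
share a common prefix on the right-hand side.

Productions for C:
  C → F /
  C → F F
Productions for B:
  B → ( d B
  B → C B B
  B → /
Productions for F:
  F → ε
  F → B C B

Found common prefix 'F' in productions for C

Answer: Yes, C has productions with common prefix 'F'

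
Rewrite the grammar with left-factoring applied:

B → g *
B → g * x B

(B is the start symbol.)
B → g * B'
B' → ε
B' → x B

Left-factoring transforms A → αβ₁ | αβ₂ into A → αA' and A' → β₁ | β₂
(α is the longest common prefix among the alternatives). Repeat until
no nonterminal has two alternatives with a common prefix.

Round 1: B has alternatives sharing prefix 'g *'. Introduce B': B → g * B'
  Add: B' → ε
  Add: B' → x B

No remaining common prefixes — done.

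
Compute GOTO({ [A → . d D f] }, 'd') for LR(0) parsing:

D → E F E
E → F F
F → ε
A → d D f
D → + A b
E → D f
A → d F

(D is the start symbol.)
{ [A → d . D f], [D → . + A b], [D → . E F E], [E → . D f], [E → . F F], [F → .] }

GOTO(I, 'd') = CLOSURE({ [A → αX.β] : [A → α.Xβ] ∈ I, X = 'd' })

Items with dot before 'd', with the dot advanced:
  [A → . d D f] → [A → d . D f]
Closure of the advanced items:
  [A → d . D f] has the dot before D: add [D → . E F E], [D → . + A b]
  [D → . E F E] has the dot before E: add [E → . F F], [E → . D f]
  [E → . F F] has the dot before F: add [F → .]

GOTO = { [A → d . D f], [D → . + A b], [D → . E F E], [E → . D f], [E → . F F], [F → .] }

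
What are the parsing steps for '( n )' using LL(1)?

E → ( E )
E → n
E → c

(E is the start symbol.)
Stack is shown with the top on the left.

Stack    Input    Action
------------------------
E $      ( n ) $  output E → ( E )
( E ) $  ( n ) $  match '('
E ) $    n ) $    output E → n
n ) $    n ) $    match 'n'
) $      ) $      match ')'
$        $        accept

The string is accepted.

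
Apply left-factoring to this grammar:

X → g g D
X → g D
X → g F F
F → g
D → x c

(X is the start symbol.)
Left-factoring transforms A → αβ₁ | αβ₂ into A → αA' and A' → β₁ | β₂
(α is the longest common prefix among the alternatives). Repeat until
no nonterminal has two alternatives with a common prefix.

Round 1: X has alternatives sharing prefix 'g'. Introduce X': X → g X'
  Add: X' → g D
  Add: X' → D
  Add: X' → F F

No remaining common prefixes — done.

Resulting grammar:
X → g X'
X' → g D
X' → D
X' → F F
F → g
D → x c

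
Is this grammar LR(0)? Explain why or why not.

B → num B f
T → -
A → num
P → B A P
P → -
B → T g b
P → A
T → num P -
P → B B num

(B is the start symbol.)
No. Reduce-reduce conflict: [P → - .] and [T → - .]

A grammar is LR(0) if no state in the canonical LR(0) collection has:
  - both a shift item (dot before a terminal) and a complete item (shift-reduce conflict), or
  - two or more complete items (reduce-reduce conflict; the accept item [B' → B .] counts as a complete item here).

Augment with B' → B and build the canonical LR(0) collection (I0 = CLOSURE({[B' → . B]}), then GOTO on every symbol after a dot until no new states appear). It has 19 states:
  I0: { [B → . T g b], [B → . num B f], [B' → . B], [T → . -], [T → . num P -] }  — shift
  I1: { [T → - .] }  — reduce
  I2: { [B' → B .] }  — accept
  I3: { [B → T . g b] }  — shift
  I4: { [A → . num], [B → . T g b], [B → . num B f], [B → num . B f], [P → . -], [P → . A], [P → . B A P], [P → . B B num], [T → . -], [T → . num P -], [T → num . P -] }  — shift
  I5: { [P → - .], [T → - .] }  — 2 reduces
  I6: { [P → A .] }  — reduce
  I7: { [A → . num], [B → . T g b], [B → . num B f], [B → num B . f], [P → B . A P], [P → B . B num], [T → . -], [T → . num P -] }  — shift
  I8: { [T → num P . -] }  — shift
  I9: { [A → . num], [A → num .], [B → . T g b], [B → . num B f], [B → num . B f], [P → . -], [P → . A], [P → . B A P], [P → . B B num], [T → . -], [T → . num P -], [T → num . P -] }  — shift, reduce
  I10: { [T → num P - .] }  — reduce
  I11: { [A → . num], [B → . T g b], [B → . num B f], [P → . -], [P → . A], [P → . B A P], [P → . B B num], [P → B A . P], [T → . -], [T → . num P -] }  — shift
  I12: { [P → B B . num] }  — shift
  I13: { [B → num B f .] }  — reduce
  I14: { [P → B B num .] }  — reduce
  I15: { [A → . num], [B → . T g b], [B → . num B f], [P → B . A P], [P → B . B num], [T → . -], [T → . num P -] }  — shift
  I16: { [P → B A P .] }  — reduce
  I17: { [B → T g . b] }  — shift
  I18: { [B → T g b .] }  — reduce

Conflict in state I5:
  Reduce-reduce conflict: [P → - .] and [T → - .]
So the grammar is NOT LR(0).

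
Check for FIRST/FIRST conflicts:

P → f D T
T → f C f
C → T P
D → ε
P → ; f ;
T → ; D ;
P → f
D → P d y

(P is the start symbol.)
FIRST sets of the non-terminals at (or reachable through a nullable prefix from) the front of some alternative:
  FIRST(P) = { ';', 'f' }

Productions for P:
  P → f D T: FIRST = { 'f' }
  P → ; f ;: FIRST = { ';' }
  P → f: FIRST = { 'f' }
Productions for T:
  T → f C f: FIRST = { 'f' }
  T → ; D ;: FIRST = { ';' }
Productions for D:
  D → ε: FIRST = { ε }
  D → P d y: FIRST = { ';', 'f' }
C has only one production, so no FIRST/FIRST conflict is possible there.

Conflict for P: P → f D T and P → f
  Overlap: { 'f' }

Answer: Yes. P → f D T / P → f on { 'f' }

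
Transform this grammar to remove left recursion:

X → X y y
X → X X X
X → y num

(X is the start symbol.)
X → y num X'
X' → y y X'
X' → X X X'
X' → ε

X is directly left-recursive. The standard transformation for
  A → A α₁ | ... | A α_m | β₁ | ... | β_n
is
  A  → β₁ A' | ... | β_n A'
  A' → α₁ A' | ... | α_m A' | ε

X → y num becomes X → y num X'
X → X y y becomes X' → y y X'
X → X X X becomes X' → X X X'
Add X' → ε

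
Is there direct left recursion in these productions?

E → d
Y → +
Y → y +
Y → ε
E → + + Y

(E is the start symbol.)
Direct left recursion occurs when N → N α for some non-terminal N (the right-hand side begins with the left-hand side itself).

E → d: starts with d
Y → +: starts with '+'
Y → y +: starts with y
Y → ε: starts with ε
E → + + Y: starts with '+'

No direct left recursion found.

Answer: No direct left recursion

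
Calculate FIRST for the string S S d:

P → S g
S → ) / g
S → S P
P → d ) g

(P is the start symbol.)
FIRST sets of the non-terminals involved (from the grammar, by fixed-point iteration):
  FIRST(S) = { ')' }

To compute FIRST(S S d), process the symbols left to right:
Symbol S is a non-terminal. Add FIRST(S) \ {ε} = { ')' }
S is not nullable (ε ∉ FIRST(S)), so stop here.
FIRST(S S d) = { ')' }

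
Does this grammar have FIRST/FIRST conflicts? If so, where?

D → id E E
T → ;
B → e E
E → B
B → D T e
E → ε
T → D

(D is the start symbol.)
A FIRST/FIRST conflict occurs when two productions N → α and N → β for the same non-terminal have FIRST(α) ∩ FIRST(β) ≠ ∅ (with ε ∈ FIRST of a nullable right-hand side, so two nullable alternatives also conflict).

FIRST sets of the non-terminals at (or reachable through a nullable prefix from) the front of some alternative:
  FIRST(D) = { 'id' }
  FIRST(B) = { 'e', 'id' }

Productions for T:
  T → ;: FIRST = { ';' }
  T → D: FIRST = { 'id' }
Productions for B:
  B → e E: FIRST = { 'e' }
  B → D T e: FIRST = { 'id' }
Productions for E:
  E → B: FIRST = { 'e', 'id' }
  E → ε: FIRST = { ε }
D has only one production, so no FIRST/FIRST conflict is possible there.

All alternatives of each non-terminal have pairwise disjoint FIRST sets.

Answer: No FIRST/FIRST conflicts.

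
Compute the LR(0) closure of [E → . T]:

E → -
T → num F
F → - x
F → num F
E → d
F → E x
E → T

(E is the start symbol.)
{ [E → . T], [T → . num F] }

Start with: [E → . T]
  [E → . T] has the dot before T: add [T → . num F]
No further items can be added.

CLOSURE = { [E → . T], [T → . num F] }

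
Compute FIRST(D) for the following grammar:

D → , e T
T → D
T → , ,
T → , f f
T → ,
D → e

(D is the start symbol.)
To compute FIRST(D), examine every production with D on the left-hand side, reading each right-hand side left to right until a non-nullable symbol is reached.

From D → , e T:
  - ',' is a terminal: add ',' and stop
From D → e:
  - e is a terminal: add 'e' and stop

Collecting: FIRST(D) = { ',', 'e' }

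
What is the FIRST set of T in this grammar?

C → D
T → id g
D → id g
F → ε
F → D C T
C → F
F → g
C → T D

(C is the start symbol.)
To compute FIRST(T), examine every production with T on the left-hand side, reading each right-hand side left to right until a non-nullable symbol is reached.

From T → id g:
  - id is a terminal: add 'id' and stop

Collecting: FIRST(T) = { 'id' }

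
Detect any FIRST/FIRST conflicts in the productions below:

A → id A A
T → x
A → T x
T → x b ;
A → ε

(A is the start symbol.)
A FIRST/FIRST conflict occurs when two productions N → α and N → β for the same non-terminal have FIRST(α) ∩ FIRST(β) ≠ ∅ (with ε ∈ FIRST of a nullable right-hand side, so two nullable alternatives also conflict).

FIRST sets of the non-terminals at (or reachable through a nullable prefix from) the front of some alternative:
  FIRST(T) = { 'x' }

Productions for A:
  A → id A A: FIRST = { 'id' }
  A → T x: FIRST = { 'x' }
  A → ε: FIRST = { ε }
Productions for T:
  T → x: FIRST = { 'x' }
  T → x b ;: FIRST = { 'x' }

Conflict for T: T → x and T → x b ;
  Overlap: { 'x' }

Answer: Yes. T → x / T → x b ';' on { 'x' }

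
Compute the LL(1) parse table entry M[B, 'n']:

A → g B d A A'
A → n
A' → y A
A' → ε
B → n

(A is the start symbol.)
B → n

To find M[B, 'n'], we find productions for B where 'n' is in the predict set (PREDICT(N → α) = (FIRST(α) \ {ε}) ∪ (FOLLOW(N) if α ⇒* ε)).

B → n: PREDICT = { 'n' }
  'n' is in predict set, so this production goes in M[B, 'n']

M[B, 'n'] = B → n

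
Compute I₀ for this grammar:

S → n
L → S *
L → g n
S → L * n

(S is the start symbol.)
{ [L → . S *], [L → . g n], [S → . L * n], [S → . n], [S' → . S] }

First, augment the grammar with S' → S
I₀ = CLOSURE({ [S' → . S] }):
  [S' → . S] has the dot before S: add [S → . n], [S → . L * n]
  [S → . L * n] has the dot before L: add [L → . S *], [L → . g n]
No further items can be added.

I₀ = { [L → . S *], [L → . g n], [S → . L * n], [S → . n], [S' → . S] }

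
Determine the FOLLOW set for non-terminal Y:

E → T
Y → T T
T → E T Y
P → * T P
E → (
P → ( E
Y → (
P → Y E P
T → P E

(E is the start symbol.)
{ $, '(', '*' }

To compute FOLLOW(Y), find every occurrence of Y on a right-hand side N → α Y β: add FIRST(β) \ {ε}, and if β is empty or nullable also add FOLLOW(N). Iterate to a fixed point.

In T → E T Y: Y is at the end, add FOLLOW(T)
In P → Y E P: Y is followed by E P, add FIRST(E P) \ {ε} = { '(', '*' }

The FOLLOW sets referred to above (computed the same way, to a fixed point):
  FOLLOW(T) = { $, '(', '*' }

Taking the union: FOLLOW(Y) = { $, '(', '*' }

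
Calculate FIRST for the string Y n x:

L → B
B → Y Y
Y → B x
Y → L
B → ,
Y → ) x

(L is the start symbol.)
FIRST sets of the non-terminals involved (from the grammar, by fixed-point iteration):
  FIRST(Y) = { ')', ',' }

To compute FIRST(Y n x), process the symbols left to right:
Symbol Y is a non-terminal. Add FIRST(Y) \ {ε} = { ')', ',' }
Y is not nullable (ε ∉ FIRST(Y)), so stop here.
FIRST(Y n x) = { ')', ',' }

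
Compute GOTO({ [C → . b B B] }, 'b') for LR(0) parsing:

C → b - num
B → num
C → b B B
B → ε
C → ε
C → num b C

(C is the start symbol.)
GOTO(I, 'b') = CLOSURE({ [A → αX.β] : [A → α.Xβ] ∈ I, X = 'b' })

Items with dot before 'b', with the dot advanced:
  [C → . b B B] → [C → b . B B]
Closure of the advanced items:
  [C → b . B B] has the dot before B: add [B → . num], [B → .]

GOTO = { [B → . num], [B → .], [C → b . B B] }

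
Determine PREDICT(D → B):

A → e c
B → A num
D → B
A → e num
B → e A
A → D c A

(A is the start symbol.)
PREDICT(D → B) = (FIRST(RHS) \ {ε}) ∪ (FOLLOW(D) if ε ∈ FIRST(RHS), i.e. RHS ⇒* ε)
FIRST(B) = { 'e' }
FIRST(B) = { 'e' }
ε ∉ FIRST(B), so FOLLOW(D) is not added.
PREDICT(D → B) = { 'e' }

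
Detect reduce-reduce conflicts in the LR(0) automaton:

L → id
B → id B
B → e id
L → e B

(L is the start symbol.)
No reduce-reduce conflicts

Augment with L' → L and build the canonical LR(0) collection (I0 = CLOSURE({[L' → . L]}), then GOTO on every symbol after a dot until no new states appear). It has 9 states:
  I0: { [L → . e B], [L → . id], [L' → . L] }  — shift
  I1: { [L' → L .] }  — accept
  I2: { [B → . e id], [B → . id B], [L → e . B] }  — shift
  I3: { [L → id .] }  — reduce
  I4: { [L → e B .] }  — reduce
  I5: { [B → e . id] }  — shift
  I6: { [B → . e id], [B → . id B], [B → id . B] }  — shift
  I7: { [B → id B .] }  — reduce
  I8: { [B → e id .] }  — reduce

No state contains more than one complete item.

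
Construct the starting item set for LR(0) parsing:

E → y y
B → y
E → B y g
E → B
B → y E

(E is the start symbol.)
{ [B → . y E], [B → . y], [E → . B y g], [E → . B], [E → . y y], [E' → . E] }

First, augment the grammar with E' → E
I₀ = CLOSURE({ [E' → . E] }):
  [E' → . E] has the dot before E: add [E → . y y], [E → . B y g], [E → . B]
  [E → . B y g] has the dot before B: add [B → . y], [B → . y E]
No further items can be added.

I₀ = { [B → . y E], [B → . y], [E → . B y g], [E → . B], [E → . y y], [E' → . E] }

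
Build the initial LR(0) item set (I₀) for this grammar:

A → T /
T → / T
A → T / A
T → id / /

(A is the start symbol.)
First, augment the grammar with A' → A
I₀ = CLOSURE({ [A' → . A] }):
  [A' → . A] has the dot before A: add [A → . T /], [A → . T / A]
  [A → . T /] has the dot before T: add [T → . / T], [T → . id / /]
No further items can be added.

I₀ = { [A → . T / A], [A → . T /], [A' → . A], [T → . / T], [T → . id / /] }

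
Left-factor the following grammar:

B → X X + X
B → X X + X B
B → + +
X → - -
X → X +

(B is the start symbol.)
Left-factoring transforms A → αβ₁ | αβ₂ into A → αA' and A' → β₁ | β₂
(α is the longest common prefix among the alternatives). Repeat until
no nonterminal has two alternatives with a common prefix.

Round 1: B has alternatives sharing prefix 'X X + X'. Introduce B': B → X X + X B'
  Add: B' → ε
  Add: B' → B

No remaining common prefixes — done.

Resulting grammar:
B → X X + X B'
B' → ε
B' → B
B → + +
X → - -
X → X +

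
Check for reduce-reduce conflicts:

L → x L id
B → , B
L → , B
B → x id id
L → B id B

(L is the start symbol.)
Yes — I14: [B → , B .] vs [L → , B .]

A reduce-reduce conflict occurs when an LR(0) state has two complete items [A → α .] and [B → β .] — both call for a reduction, and with no lookahead the parser cannot choose between them.

Augment with L' → L and build the canonical LR(0) collection (I0 = CLOSURE({[L' → . L]}), then GOTO on every symbol after a dot until no new states appear). It has 15 states:
  I0: { [B → . , B], [B → . x id id], [L → . , B], [L → . B id B], [L → . x L id], [L' → . L] }  — shift
  I1: { [B → , . B], [B → . , B], [B → . x id id], [L → , . B] }  — shift
  I2: { [L → B . id B] }  — shift
  I3: { [L' → L .] }  — accept
  I4: { [B → . , B], [B → . x id id], [B → x . id id], [L → . , B], [L → . B id B], [L → . x L id], [L → x . L id] }  — shift
  I5: { [L → x L . id] }  — shift
  I6: { [B → x id . id] }  — shift
  I7: { [B → x id id .] }  — reduce
  I8: { [L → x L id .] }  — reduce
  I9: { [B → . , B], [B → . x id id], [L → B id . B] }  — shift
  I10: { [B → , . B], [B → . , B], [B → . x id id] }  — shift
  I11: { [L → B id B .] }  — reduce
  I12: { [B → x . id id] }  — shift
  I13: { [B → , B .] }  — reduce
  I14: { [B → , B .], [L → , B .] }  — 2 reduces

I14 contains complete items [B → , B .], [L → , B .] — reduce-reduce conflict.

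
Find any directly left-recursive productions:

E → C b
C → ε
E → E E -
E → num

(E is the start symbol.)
Direct left recursion occurs when N → N α for some non-terminal N (the right-hand side begins with the left-hand side itself).

E → C b: starts with C
C → ε: starts with ε
E → E E -: LEFT RECURSIVE (starts with E)
E → num: starts with num

The grammar has direct left recursion on: E.

Answer: Yes, E is left-recursive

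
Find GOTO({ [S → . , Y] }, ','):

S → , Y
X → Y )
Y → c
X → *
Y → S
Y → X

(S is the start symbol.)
GOTO(I, ',') = CLOSURE({ [A → αX.β] : [A → α.Xβ] ∈ I, X = ',' })

Items with dot before ',', with the dot advanced:
  [S → . , Y] → [S → , . Y]
Closure of the advanced items:
  [S → , . Y] has the dot before Y: add [Y → . c], [Y → . S], [Y → . X]
  [Y → . S] has the dot before S: add [S → . , Y]
  [Y → . X] has the dot before X: add [X → . Y )], [X → . *]

GOTO = { [S → , . Y], [S → . , Y], [X → . *], [X → . Y )], [Y → . S], [Y → . X], [Y → . c] }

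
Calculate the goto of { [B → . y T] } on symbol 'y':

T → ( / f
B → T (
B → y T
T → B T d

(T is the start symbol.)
GOTO(I, 'y') = CLOSURE({ [A → αX.β] : [A → α.Xβ] ∈ I, X = 'y' })

Items with dot before 'y', with the dot advanced:
  [B → . y T] → [B → y . T]
Closure of the advanced items:
  [B → y . T] has the dot before T: add [T → . ( / f], [T → . B T d]
  [T → . B T d] has the dot before B: add [B → . T (], [B → . y T]

GOTO = { [B → . T (], [B → . y T], [B → y . T], [T → . ( / f], [T → . B T d] }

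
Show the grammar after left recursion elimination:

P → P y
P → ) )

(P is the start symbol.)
P is directly left-recursive. The standard transformation for
  A → A α₁ | ... | A α_m | β₁ | ... | β_n
is
  A  → β₁ A' | ... | β_n A'
  A' → α₁ A' | ... | α_m A' | ε

P → ) ) becomes P → ) ) P'
P → P y becomes P' → y P'
Add P' → ε

Resulting grammar:
P → ) ) P'
P' → y P'
P' → ε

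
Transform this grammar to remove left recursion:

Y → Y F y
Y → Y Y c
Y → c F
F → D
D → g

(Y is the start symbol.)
Y → c F Y'
Y' → F y Y'
Y' → Y c Y'
Y' → ε
F → D
D → g

Y is directly left-recursive. The standard transformation for
  A → A α₁ | ... | A α_m | β₁ | ... | β_n
is
  A  → β₁ A' | ... | β_n A'
  A' → α₁ A' | ... | α_m A' | ε

Y → c F becomes Y → c F Y'
Y → Y F y becomes Y' → F y Y'
Y → Y Y c becomes Y' → Y c Y'
Add Y' → ε

Productions for other non-terminals are unchanged:
  F → D
  D → g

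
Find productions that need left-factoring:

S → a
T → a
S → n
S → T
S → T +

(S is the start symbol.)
Yes, S has productions with common prefix 'T'

Left-factoring is needed when two productions for the same non-terminal
share a common prefix on the right-hand side.

Productions for S:
  S → a
  S → n
  S → T
  S → T +

Found common prefix 'T' in productions for S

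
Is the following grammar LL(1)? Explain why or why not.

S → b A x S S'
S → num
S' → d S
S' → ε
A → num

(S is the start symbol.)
A grammar is LL(1) if for each non-terminal N with multiple productions, the predict sets of those productions are pairwise disjoint, where PREDICT(N → α) = (FIRST(α) \ {ε}) ∪ (FOLLOW(N) if α ⇒* ε).

Relevant sets:
  FOLLOW(S') = { $, 'd' }

For S:
  PREDICT(S → b A x S S') = { 'b' }
  PREDICT(S → num) = { 'num' }
For S':
  PREDICT(S' → d S) = { 'd' }
  PREDICT(S' → ε) = { $, 'd' }
A has a single production, so nothing to check there.

Conflict found: Predict set conflict for S': { 'd' }
The grammar is NOT LL(1).

Answer: No. Predict set conflict for S': { 'd' }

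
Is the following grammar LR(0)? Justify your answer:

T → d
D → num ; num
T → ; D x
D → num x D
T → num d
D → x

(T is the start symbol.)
A grammar is LR(0) if no state in the canonical LR(0) collection has:
  - both a shift item (dot before a terminal) and a complete item (shift-reduce conflict), or
  - two or more complete items (reduce-reduce conflict; the accept item [T' → T .] counts as a complete item here).

Augment with T' → T and build the canonical LR(0) collection (I0 = CLOSURE({[T' → . T]}), then GOTO on every symbol after a dot until no new states appear). It has 14 states:
  I0: { [T → . ; D x], [T → . d], [T → . num d], [T' → . T] }  — shift
  I1: { [D → . num ; num], [D → . num x D], [D → . x], [T → ; . D x] }  — shift
  I2: { [T' → T .] }  — accept
  I3: { [T → d .] }  — reduce
  I4: { [T → num . d] }  — shift
  I5: { [T → num d .] }  — reduce
  I6: { [T → ; D . x] }  — shift
  I7: { [D → num . ; num], [D → num . x D] }  — shift
  I8: { [D → x .] }  — reduce
  I9: { [D → num ; . num] }  — shift
  I10: { [D → . num ; num], [D → . num x D], [D → . x], [D → num x . D] }  — shift
  I11: { [D → num x D .] }  — reduce
  I12: { [D → num ; num .] }  — reduce
  I13: { [T → ; D x .] }  — reduce

Every state is either a pure shift/goto state or contains exactly one complete item and nothing to shift — no conflicts. The grammar is LR(0).

Answer: Yes, the grammar is LR(0)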